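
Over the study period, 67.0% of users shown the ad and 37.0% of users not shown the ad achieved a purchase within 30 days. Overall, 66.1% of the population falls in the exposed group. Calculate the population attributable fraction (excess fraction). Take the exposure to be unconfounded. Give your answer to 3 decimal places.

PAF ≈ 0.349

p₁ = 0.67, p₀ = 0.37.
Overall risk P(Y=1) = π·p₁ + (1−π)·p₀ = 0.661×0.67 + 0.339×0.37 = 0.5683.
Under exogeneity, PAF = [P(Y=1) − p₀] / P(Y=1).
PAF = (0.5683 − 0.37) / 0.5683 ≈ 0.3489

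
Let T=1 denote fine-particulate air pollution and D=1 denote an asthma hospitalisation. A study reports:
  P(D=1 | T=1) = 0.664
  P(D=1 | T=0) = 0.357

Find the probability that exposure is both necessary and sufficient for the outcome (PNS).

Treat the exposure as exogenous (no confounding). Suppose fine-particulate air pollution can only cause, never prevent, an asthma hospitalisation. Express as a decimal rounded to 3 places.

Let p₁ = 0.664, p₀ = 0.357.
Under exogeneity and monotonicity, PNS = p₁ − p₀.
PNS = 0.664 − 0.357 = 0.307

PNS ≈ 0.307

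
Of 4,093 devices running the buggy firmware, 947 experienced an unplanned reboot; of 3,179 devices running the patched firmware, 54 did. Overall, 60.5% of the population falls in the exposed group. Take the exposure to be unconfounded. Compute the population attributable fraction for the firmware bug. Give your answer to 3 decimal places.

p₁ = P(outcome | exposed) = 947/4093 = 0.23137
p₀ = P(outcome | unexposed) = 54/3179 = 0.016986
Overall risk P(Y=1) = π·p₁ + (1−π)·p₀ = 0.605×0.23137 + 0.395×0.016986 = 0.14669.
Under exogeneity, PAF = [P(Y=1) − p₀] / P(Y=1).
PAF = (0.14669 − 0.016986) / 0.14669 ≈ 0.8842

PAF ≈ 0.884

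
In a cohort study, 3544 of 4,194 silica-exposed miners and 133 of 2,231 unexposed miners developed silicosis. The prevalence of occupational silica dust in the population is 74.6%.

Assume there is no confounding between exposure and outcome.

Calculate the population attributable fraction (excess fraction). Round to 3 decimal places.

PAF ≈ 0.908

p₁ = P(outcome | exposed) = 3544/4194 = 0.84502
p₀ = P(outcome | unexposed) = 133/2231 = 0.059615
Overall risk P(Y=1) = π·p₁ + (1−π)·p₀ = 0.746×0.84502 + 0.254×0.059615 = 0.64552.
Under exogeneity, PAF = [P(Y=1) − p₀] / P(Y=1).
PAF = (0.64552 − 0.059615) / 0.64552 ≈ 0.9076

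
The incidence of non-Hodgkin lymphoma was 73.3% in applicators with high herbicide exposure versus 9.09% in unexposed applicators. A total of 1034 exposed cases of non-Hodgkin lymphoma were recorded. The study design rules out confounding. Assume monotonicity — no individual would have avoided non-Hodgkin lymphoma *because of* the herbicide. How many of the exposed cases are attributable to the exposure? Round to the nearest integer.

p₁ = 0.733, p₀ = 0.0909.
PN = (p₁ − p₀)/p₁ = (0.733 − 0.0909) / 0.733 ≈ 0.87599.
Attributable cases ≈ PN × (exposed cases) = 0.87599 × 1034 ≈ 905.77.

about 906 cases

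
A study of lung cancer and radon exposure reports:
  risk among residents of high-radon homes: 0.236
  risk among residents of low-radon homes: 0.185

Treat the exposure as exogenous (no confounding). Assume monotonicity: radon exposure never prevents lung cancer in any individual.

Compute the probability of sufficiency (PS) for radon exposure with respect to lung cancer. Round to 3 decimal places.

PS ≈ 0.063

Let p₁ = 0.236, p₀ = 0.185.
Under exogeneity and monotonicity, PS = (p₁ − p₀) / (1 − p₀).
PS = (0.236 − 0.185) / (1 − 0.185) = 0.051 / 0.815 ≈ 0.0626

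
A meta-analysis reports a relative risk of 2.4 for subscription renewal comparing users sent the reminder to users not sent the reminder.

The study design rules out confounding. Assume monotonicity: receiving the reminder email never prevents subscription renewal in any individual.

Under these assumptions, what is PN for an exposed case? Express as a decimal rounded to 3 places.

Under exogeneity and monotonicity, PN = (RR − 1) / RR = 1 − 1/RR.
PN = (2.4 − 1) / 2.4 = 1.4 / 2.4 ≈ 0.5833

PN ≈ 0.583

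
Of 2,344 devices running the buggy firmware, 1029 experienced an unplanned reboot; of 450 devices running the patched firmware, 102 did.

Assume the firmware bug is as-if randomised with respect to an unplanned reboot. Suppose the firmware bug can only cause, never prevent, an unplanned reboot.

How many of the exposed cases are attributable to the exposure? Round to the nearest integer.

about 498 cases

p₁ = P(outcome | exposed) = 1029/2344 = 0.43899
p₀ = P(outcome | unexposed) = 102/450 = 0.22667
PN = (p₁ − p₀)/p₁ = (0.43899 − 0.22667) / 0.43899 ≈ 0.48367.
Attributable cases ≈ PN × (exposed cases) = 0.48367 × 1029 ≈ 497.69.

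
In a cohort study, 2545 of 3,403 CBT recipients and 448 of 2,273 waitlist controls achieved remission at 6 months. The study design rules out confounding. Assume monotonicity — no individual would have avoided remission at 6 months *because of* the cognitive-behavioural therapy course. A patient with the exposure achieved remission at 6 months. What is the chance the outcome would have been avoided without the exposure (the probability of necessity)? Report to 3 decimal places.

PN ≈ 0.736

p₁ = P(outcome | exposed) = 2545/3403 = 0.74787
p₀ = P(outcome | unexposed) = 448/2273 = 0.1971
Under exogeneity and monotonicity, PN = (p₁ − p₀) / p₁.
PN = (0.74787 − 0.1971) / 0.74787 = 0.55077 / 0.74787 ≈ 0.7365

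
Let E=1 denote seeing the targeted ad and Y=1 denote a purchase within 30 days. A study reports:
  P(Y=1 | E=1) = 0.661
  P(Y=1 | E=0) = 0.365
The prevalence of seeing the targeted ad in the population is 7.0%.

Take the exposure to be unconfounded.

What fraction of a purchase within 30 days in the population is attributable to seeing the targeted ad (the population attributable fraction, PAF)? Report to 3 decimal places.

Let p₁ = 0.661, p₀ = 0.365.
Overall risk P(Y=1) = π·p₁ + (1−π)·p₀ = 0.07×0.661 + 0.93×0.365 = 0.38572.
Under exogeneity, PAF = [P(Y=1) − p₀] / P(Y=1).
PAF = (0.38572 − 0.365) / 0.38572 ≈ 0.0537

PAF ≈ 0.054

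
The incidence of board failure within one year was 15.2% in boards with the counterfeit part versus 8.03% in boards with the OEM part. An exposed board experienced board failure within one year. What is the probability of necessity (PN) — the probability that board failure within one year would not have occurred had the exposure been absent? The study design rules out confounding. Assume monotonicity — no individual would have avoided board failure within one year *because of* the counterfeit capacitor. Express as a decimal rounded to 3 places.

PN ≈ 0.472

p₁ = 0.152, p₀ = 0.0803.
Under exogeneity and monotonicity, PN = (p₁ − p₀) / p₁.
PN = (0.152 − 0.0803) / 0.152 = 0.0717 / 0.152 ≈ 0.4717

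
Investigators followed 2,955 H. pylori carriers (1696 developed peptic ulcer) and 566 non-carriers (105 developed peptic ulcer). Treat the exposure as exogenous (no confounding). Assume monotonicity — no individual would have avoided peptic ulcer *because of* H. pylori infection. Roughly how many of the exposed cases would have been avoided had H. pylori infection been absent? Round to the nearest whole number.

about 1148 cases

p₁ = P(outcome | exposed) = 1696/2955 = 0.57394
p₀ = P(outcome | unexposed) = 105/566 = 0.18551
PN = (p₁ − p₀)/p₁ = (0.57394 − 0.18551) / 0.57394 ≈ 0.67678.
Attributable cases ≈ PN × (exposed cases) = 0.67678 × 1696 ≈ 1147.81.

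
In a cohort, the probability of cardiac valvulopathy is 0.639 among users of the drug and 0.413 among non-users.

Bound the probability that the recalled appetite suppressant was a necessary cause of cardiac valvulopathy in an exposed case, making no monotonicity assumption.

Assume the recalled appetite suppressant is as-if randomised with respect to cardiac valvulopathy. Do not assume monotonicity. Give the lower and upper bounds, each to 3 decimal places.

Let p₁ = 0.639, p₀ = 0.413.
Under exogeneity alone the bounds on PN are max{0,(p₁−p₀)/p₁} ≤ PN ≤ min{1,(1−p₀)/p₁}.
  lower = (p₁ − p₀)/p₁ = 0.226 / 0.639 ≈ 0.3537
  upper = min{1, (1 − p₀)/p₁} = 0.587 / 0.639 ≈ 0.9186

0.354 ≤ PN ≤ 0.919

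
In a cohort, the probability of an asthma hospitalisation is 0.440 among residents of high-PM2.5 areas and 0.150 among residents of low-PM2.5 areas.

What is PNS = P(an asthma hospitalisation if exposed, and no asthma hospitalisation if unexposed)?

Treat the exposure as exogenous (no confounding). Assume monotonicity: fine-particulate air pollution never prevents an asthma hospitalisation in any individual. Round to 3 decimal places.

Let p₁ = 0.44, p₀ = 0.15.
Under exogeneity and monotonicity, PNS = p₁ − p₀.
PNS = 0.44 − 0.15 = 0.29

PNS ≈ 0.290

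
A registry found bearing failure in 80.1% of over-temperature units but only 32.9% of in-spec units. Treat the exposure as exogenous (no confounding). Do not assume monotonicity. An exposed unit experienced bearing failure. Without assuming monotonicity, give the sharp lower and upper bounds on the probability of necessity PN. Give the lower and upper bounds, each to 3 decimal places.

p₁ = 0.801, p₀ = 0.329.
Under exogeneity alone the bounds on PN are max{0,(p₁−p₀)/p₁} ≤ PN ≤ min{1,(1−p₀)/p₁}.
  lower = (p₁ − p₀)/p₁ = 0.472 / 0.801 ≈ 0.5893
  upper = min{1, (1 − p₀)/p₁} = 0.671 / 0.801 ≈ 0.8377

0.589 ≤ PN ≤ 0.838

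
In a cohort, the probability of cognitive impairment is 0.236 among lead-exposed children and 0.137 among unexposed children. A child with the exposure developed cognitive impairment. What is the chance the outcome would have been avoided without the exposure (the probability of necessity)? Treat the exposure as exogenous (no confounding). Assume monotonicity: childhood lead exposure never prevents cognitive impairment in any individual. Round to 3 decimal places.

PN ≈ 0.419

Let p₁ = 0.236, p₀ = 0.137.
Under exogeneity and monotonicity, PN = (p₁ − p₀) / p₁.
PN = (0.236 − 0.137) / 0.236 = 0.099 / 0.236 ≈ 0.4195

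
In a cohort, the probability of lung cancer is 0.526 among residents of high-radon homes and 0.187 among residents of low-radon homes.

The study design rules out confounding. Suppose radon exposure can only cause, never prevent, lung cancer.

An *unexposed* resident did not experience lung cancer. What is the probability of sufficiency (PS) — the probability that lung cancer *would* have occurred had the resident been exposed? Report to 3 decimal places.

PS ≈ 0.417

Let p₁ = 0.526, p₀ = 0.187.
Under exogeneity and monotonicity, PS = (p₁ − p₀) / (1 − p₀).
PS = (0.526 − 0.187) / (1 − 0.187) = 0.339 / 0.813 ≈ 0.4170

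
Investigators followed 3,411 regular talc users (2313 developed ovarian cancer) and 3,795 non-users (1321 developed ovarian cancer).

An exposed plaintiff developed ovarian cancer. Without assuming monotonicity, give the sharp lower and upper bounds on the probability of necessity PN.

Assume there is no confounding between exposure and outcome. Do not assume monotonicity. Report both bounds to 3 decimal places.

p₁ = P(outcome | exposed) = 2313/3411 = 0.6781
p₀ = P(outcome | unexposed) = 1321/3795 = 0.34809
Under exogeneity alone the bounds on PN are max{0,(p₁−p₀)/p₁} ≤ PN ≤ min{1,(1−p₀)/p₁}.
  lower = (p₁ − p₀)/p₁ = 0.33001 / 0.6781 ≈ 0.4867
  upper = min{1, (1 − p₀)/p₁} = 0.65191 / 0.6781 ≈ 0.9614

0.487 ≤ PN ≤ 0.961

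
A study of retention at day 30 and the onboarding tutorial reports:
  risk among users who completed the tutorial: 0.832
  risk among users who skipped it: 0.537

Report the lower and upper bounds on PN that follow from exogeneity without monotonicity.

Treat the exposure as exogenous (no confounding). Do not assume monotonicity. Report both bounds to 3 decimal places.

0.355 ≤ PN ≤ 0.556

Let p₁ = 0.832, p₀ = 0.537.
Under exogeneity alone the bounds on PN are max{0,(p₁−p₀)/p₁} ≤ PN ≤ min{1,(1−p₀)/p₁}.
  lower = (p₁ − p₀)/p₁ = 0.295 / 0.832 ≈ 0.3546
  upper = min{1, (1 − p₀)/p₁} = 0.463 / 0.832 ≈ 0.5565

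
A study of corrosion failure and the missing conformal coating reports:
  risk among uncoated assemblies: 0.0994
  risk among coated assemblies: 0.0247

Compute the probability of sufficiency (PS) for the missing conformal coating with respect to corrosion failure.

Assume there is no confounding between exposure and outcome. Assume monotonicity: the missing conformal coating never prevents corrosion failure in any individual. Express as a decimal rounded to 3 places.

PS ≈ 0.077

Let p₁ = 0.0994, p₀ = 0.0247.
Under exogeneity and monotonicity, PS = (p₁ − p₀) / (1 − p₀).
PS = (0.0994 − 0.0247) / (1 − 0.0247) = 0.0747 / 0.9753 ≈ 0.0766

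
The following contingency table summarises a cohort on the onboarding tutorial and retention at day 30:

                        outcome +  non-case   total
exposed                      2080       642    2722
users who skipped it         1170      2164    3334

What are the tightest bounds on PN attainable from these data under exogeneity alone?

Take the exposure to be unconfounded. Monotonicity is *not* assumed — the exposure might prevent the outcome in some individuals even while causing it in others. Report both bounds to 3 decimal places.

p₁ = P(outcome | exposed) = 2080/2722 = 0.76414
p₀ = P(outcome | unexposed) = 1170/3334 = 0.35093
Under exogeneity alone the bounds on PN are max{0,(p₁−p₀)/p₁} ≤ PN ≤ min{1,(1−p₀)/p₁}.
  lower = (p₁ − p₀)/p₁ = 0.41321 / 0.76414 ≈ 0.5408
  upper = min{1, (1 − p₀)/p₁} = 0.64907 / 0.76414 ≈ 0.8494

0.541 ≤ PN ≤ 0.849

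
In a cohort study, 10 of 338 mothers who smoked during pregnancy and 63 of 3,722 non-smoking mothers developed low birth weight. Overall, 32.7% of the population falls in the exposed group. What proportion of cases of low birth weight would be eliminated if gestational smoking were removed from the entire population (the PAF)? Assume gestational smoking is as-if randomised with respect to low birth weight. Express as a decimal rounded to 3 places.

p₁ = P(outcome | exposed) = 10/338 = 0.029586
p₀ = P(outcome | unexposed) = 63/3722 = 0.016926
Overall risk P(Y=1) = π·p₁ + (1−π)·p₀ = 0.327×0.029586 + 0.673×0.016926 = 0.021066.
Under exogeneity, PAF = [P(Y=1) − p₀] / P(Y=1).
PAF = (0.021066 − 0.016926) / 0.021066 ≈ 0.1965

PAF ≈ 0.197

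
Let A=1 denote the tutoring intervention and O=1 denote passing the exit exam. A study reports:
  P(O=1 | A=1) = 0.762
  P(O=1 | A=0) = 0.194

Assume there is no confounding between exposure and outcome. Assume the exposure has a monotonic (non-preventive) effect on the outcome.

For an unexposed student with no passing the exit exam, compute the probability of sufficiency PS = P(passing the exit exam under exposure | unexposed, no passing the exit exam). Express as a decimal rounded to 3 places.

PS ≈ 0.705

Let p₁ = 0.762, p₀ = 0.194.
Under exogeneity and monotonicity, PS = (p₁ − p₀) / (1 − p₀).
PS = (0.762 − 0.194) / (1 − 0.194) = 0.568 / 0.806 ≈ 0.7047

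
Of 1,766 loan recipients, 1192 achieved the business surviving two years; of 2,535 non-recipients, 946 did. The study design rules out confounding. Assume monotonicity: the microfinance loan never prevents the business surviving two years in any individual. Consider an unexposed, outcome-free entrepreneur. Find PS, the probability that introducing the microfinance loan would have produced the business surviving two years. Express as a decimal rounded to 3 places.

PS ≈ 0.481

p₁ = P(outcome | exposed) = 1192/1766 = 0.67497
p₀ = P(outcome | unexposed) = 946/2535 = 0.37318
Under exogeneity and monotonicity, PS = (p₁ − p₀) / (1 − p₀).
PS = (0.67497 − 0.37318) / (1 − 0.37318) = 0.3018 / 0.62682 ≈ 0.4815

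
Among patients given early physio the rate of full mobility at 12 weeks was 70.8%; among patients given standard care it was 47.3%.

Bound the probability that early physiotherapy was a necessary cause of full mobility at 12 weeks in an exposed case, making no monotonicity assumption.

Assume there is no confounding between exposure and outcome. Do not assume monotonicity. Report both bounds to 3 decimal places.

p₁ = 0.708, p₀ = 0.473.
Under exogeneity alone the bounds on PN are max{0,(p₁−p₀)/p₁} ≤ PN ≤ min{1,(1−p₀)/p₁}.
  lower = (p₁ − p₀)/p₁ = 0.235 / 0.708 ≈ 0.3319
  upper = min{1, (1 − p₀)/p₁} = 0.527 / 0.708 ≈ 0.7444

0.332 ≤ PN ≤ 0.744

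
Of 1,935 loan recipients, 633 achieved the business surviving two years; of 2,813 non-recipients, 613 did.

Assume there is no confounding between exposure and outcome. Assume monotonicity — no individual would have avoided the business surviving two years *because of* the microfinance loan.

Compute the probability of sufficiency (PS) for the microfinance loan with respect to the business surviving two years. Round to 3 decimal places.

PS ≈ 0.140

p₁ = P(outcome | exposed) = 633/1935 = 0.32713
p₀ = P(outcome | unexposed) = 613/2813 = 0.21792
Under exogeneity and monotonicity, PS = (p₁ − p₀) / (1 − p₀).
PS = (0.32713 − 0.21792) / (1 − 0.21792) = 0.10921 / 0.78208 ≈ 0.1396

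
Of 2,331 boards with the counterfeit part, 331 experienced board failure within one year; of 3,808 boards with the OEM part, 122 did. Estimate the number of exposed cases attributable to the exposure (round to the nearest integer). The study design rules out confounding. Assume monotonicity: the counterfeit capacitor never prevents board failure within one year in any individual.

p₁ = P(outcome | exposed) = 331/2331 = 0.142
p₀ = P(outcome | unexposed) = 122/3808 = 0.032038
PN = (p₁ − p₀)/p₁ = (0.142 − 0.032038) / 0.142 ≈ 0.77438.
Attributable cases ≈ PN × (exposed cases) = 0.77438 × 331 ≈ 256.32.

about 256 cases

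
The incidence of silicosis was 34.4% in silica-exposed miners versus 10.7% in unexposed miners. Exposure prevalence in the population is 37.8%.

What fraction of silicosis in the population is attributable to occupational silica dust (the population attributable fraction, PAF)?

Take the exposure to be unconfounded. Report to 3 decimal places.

p₁ = 0.344, p₀ = 0.107.
Overall risk P(Y=1) = π·p₁ + (1−π)·p₀ = 0.378×0.344 + 0.622×0.107 = 0.19659.
Under exogeneity, PAF = [P(Y=1) − p₀] / P(Y=1).
PAF = (0.19659 − 0.107) / 0.19659 ≈ 0.4557

PAF ≈ 0.456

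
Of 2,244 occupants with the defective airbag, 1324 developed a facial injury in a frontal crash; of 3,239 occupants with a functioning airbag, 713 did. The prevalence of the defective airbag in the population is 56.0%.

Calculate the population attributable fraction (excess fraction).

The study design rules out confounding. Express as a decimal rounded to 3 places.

PAF ≈ 0.485

p₁ = P(outcome | exposed) = 1324/2244 = 0.59002
p₀ = P(outcome | unexposed) = 713/3239 = 0.22013
Overall risk P(Y=1) = π·p₁ + (1−π)·p₀ = 0.56×0.59002 + 0.44×0.22013 = 0.42727.
Under exogeneity, PAF = [P(Y=1) − p₀] / P(Y=1).
PAF = (0.42727 − 0.22013) / 0.42727 ≈ 0.4848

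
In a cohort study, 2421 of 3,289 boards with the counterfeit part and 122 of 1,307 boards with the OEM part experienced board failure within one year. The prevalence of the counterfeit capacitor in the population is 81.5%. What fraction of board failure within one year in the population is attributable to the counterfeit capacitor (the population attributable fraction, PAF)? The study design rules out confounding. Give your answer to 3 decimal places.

p₁ = P(outcome | exposed) = 2421/3289 = 0.73609
p₀ = P(outcome | unexposed) = 122/1307 = 0.093344
Overall risk P(Y=1) = π·p₁ + (1−π)·p₀ = 0.815×0.73609 + 0.185×0.093344 = 0.61718.
Under exogeneity, PAF = [P(Y=1) − p₀] / P(Y=1).
PAF = (0.61718 − 0.093344) / 0.61718 ≈ 0.8488

PAF ≈ 0.849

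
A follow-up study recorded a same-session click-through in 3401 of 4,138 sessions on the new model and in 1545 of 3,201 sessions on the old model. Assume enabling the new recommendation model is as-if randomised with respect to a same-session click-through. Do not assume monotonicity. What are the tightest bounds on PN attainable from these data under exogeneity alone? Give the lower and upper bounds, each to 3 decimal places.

0.413 ≤ PN ≤ 0.629

p₁ = P(outcome | exposed) = 3401/4138 = 0.82189
p₀ = P(outcome | unexposed) = 1545/3201 = 0.48266
Under exogeneity alone the bounds on PN are max{0,(p₁−p₀)/p₁} ≤ PN ≤ min{1,(1−p₀)/p₁}.
  lower = (p₁ − p₀)/p₁ = 0.33923 / 0.82189 ≈ 0.4127
  upper = min{1, (1 − p₀)/p₁} = 0.51734 / 0.82189 ≈ 0.6294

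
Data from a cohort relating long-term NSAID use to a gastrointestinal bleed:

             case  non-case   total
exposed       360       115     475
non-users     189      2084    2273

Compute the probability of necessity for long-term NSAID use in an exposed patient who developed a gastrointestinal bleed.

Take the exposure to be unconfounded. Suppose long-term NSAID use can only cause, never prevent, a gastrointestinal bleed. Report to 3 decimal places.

p₁ = P(outcome | exposed) = 360/475 = 0.75789
p₀ = P(outcome | unexposed) = 189/2273 = 0.08315
Under exogeneity and monotonicity, PN = (p₁ − p₀)/p₁.
PN = (0.75789 − 0.08315) / 0.75789 ≈ 0.8903

PN ≈ 0.890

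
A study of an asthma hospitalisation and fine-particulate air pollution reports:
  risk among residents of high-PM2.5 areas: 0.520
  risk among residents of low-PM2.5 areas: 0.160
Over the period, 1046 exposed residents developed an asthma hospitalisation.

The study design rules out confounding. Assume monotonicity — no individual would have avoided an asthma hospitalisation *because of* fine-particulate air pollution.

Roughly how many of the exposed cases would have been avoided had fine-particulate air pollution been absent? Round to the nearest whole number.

about 724 cases

Let p₁ = 0.52, p₀ = 0.16.
PN = (p₁ − p₀)/p₁ = (0.52 − 0.16) / 0.52 ≈ 0.69231.
Attributable cases ≈ PN × (exposed cases) = 0.69231 × 1046 ≈ 724.15.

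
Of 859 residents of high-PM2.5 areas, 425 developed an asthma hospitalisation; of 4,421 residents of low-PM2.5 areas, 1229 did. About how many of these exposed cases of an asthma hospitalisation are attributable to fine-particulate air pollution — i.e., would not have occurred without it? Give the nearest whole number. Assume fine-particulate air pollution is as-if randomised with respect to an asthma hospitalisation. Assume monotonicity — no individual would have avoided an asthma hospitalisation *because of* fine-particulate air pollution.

about 186 cases

p₁ = P(outcome | exposed) = 425/859 = 0.49476
p₀ = P(outcome | unexposed) = 1229/4421 = 0.27799
PN = (p₁ − p₀)/p₁ = (0.49476 − 0.27799) / 0.49476 ≈ 0.43813.
Attributable cases ≈ PN × (exposed cases) = 0.43813 × 425 ≈ 186.21.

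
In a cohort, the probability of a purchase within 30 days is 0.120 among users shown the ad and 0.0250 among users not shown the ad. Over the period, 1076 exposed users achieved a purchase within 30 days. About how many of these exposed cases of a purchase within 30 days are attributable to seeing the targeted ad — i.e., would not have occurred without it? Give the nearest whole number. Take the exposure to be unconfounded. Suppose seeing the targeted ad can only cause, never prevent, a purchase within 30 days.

about 852 cases

Let p₁ = 0.12, p₀ = 0.025.
PN = (p₁ − p₀)/p₁ = (0.12 − 0.025) / 0.12 ≈ 0.79167.
Attributable cases ≈ PN × (exposed cases) = 0.79167 × 1076 ≈ 851.83.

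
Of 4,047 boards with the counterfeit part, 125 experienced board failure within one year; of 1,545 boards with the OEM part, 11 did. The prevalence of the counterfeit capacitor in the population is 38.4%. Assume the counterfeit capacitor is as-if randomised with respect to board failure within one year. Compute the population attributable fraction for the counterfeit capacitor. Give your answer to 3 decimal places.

PAF ≈ 0.562

p₁ = P(outcome | exposed) = 125/4047 = 0.030887
p₀ = P(outcome | unexposed) = 11/1545 = 0.0071197
Overall risk P(Y=1) = π·p₁ + (1−π)·p₀ = 0.384×0.030887 + 0.616×0.0071197 = 0.016246.
Under exogeneity, PAF = [P(Y=1) − p₀] / P(Y=1).
PAF = (0.016246 − 0.0071197) / 0.016246 ≈ 0.5618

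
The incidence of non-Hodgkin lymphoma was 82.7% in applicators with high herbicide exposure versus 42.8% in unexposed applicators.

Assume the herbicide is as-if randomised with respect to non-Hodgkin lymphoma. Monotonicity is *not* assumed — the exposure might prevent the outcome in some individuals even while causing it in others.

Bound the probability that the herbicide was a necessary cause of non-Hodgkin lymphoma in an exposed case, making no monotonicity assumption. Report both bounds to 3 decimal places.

0.482 ≤ PN ≤ 0.692

p₁ = 0.827, p₀ = 0.428.
Under exogeneity alone the bounds on PN are max{0,(p₁−p₀)/p₁} ≤ PN ≤ min{1,(1−p₀)/p₁}.
  lower = (p₁ − p₀)/p₁ = 0.399 / 0.827 ≈ 0.4825
  upper = min{1, (1 − p₀)/p₁} = 0.572 / 0.827 ≈ 0.6917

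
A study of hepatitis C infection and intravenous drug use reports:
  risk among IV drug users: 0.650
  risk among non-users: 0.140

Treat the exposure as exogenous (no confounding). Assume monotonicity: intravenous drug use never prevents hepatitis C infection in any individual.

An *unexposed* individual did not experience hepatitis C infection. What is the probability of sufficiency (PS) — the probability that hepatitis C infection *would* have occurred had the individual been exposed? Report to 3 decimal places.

PS ≈ 0.593

Let p₁ = 0.65, p₀ = 0.14.
Under exogeneity and monotonicity, PS = (p₁ − p₀) / (1 − p₀).
PS = (0.65 − 0.14) / (1 − 0.14) = 0.51 / 0.86 ≈ 0.5930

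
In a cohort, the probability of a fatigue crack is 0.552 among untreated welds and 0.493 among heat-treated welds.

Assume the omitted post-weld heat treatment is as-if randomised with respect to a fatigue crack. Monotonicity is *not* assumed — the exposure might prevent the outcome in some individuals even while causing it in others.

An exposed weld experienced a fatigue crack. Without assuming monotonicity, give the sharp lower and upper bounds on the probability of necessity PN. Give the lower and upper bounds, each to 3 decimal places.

0.107 ≤ PN ≤ 0.918

Let p₁ = 0.552, p₀ = 0.493.
Under exogeneity alone the bounds on PN are max{0,(p₁−p₀)/p₁} ≤ PN ≤ min{1,(1−p₀)/p₁}.
  lower = (p₁ − p₀)/p₁ = 0.059 / 0.552 ≈ 0.1069
  upper = min{1, (1 − p₀)/p₁} = 0.507 / 0.552 ≈ 0.9185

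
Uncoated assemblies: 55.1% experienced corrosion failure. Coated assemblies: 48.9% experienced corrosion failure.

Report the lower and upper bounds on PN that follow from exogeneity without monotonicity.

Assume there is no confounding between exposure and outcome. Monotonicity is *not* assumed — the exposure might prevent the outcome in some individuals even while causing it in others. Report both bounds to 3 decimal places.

p₁ = 0.551, p₀ = 0.489.
Under exogeneity alone the bounds on PN are max{0,(p₁−p₀)/p₁} ≤ PN ≤ min{1,(1−p₀)/p₁}.
  lower = (p₁ − p₀)/p₁ = 0.062 / 0.551 ≈ 0.1125
  upper = min{1, (1 − p₀)/p₁} = 0.511 / 0.551 ≈ 0.9274

0.113 ≤ PN ≤ 0.927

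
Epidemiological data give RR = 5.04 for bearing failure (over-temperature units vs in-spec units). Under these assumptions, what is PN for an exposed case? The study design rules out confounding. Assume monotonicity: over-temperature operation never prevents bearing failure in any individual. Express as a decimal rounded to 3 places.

Under exogeneity and monotonicity, PN = (RR − 1) / RR = 1 − 1/RR.
PN = (5.04 − 1) / 5.04 = 4.04 / 5.04 ≈ 0.8016

PN ≈ 0.802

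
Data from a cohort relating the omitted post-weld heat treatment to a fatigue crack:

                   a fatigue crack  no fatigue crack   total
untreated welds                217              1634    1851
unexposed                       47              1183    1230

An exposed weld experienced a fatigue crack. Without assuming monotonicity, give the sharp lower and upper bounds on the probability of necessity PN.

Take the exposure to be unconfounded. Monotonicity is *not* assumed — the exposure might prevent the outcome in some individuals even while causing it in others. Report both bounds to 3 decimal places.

p₁ = P(outcome | exposed) = 217/1851 = 0.11723
p₀ = P(outcome | unexposed) = 47/1230 = 0.038211
Under exogeneity alone the bounds on PN are max{0,(p₁−p₀)/p₁} ≤ PN ≤ min{1,(1−p₀)/p₁}.
  lower = (p₁ − p₀)/p₁ = 0.079023 / 0.11723 ≈ 0.6741
  upper = min{1, (1 − p₀)/p₁} = 0.96179 / 0.11723 ≈ 8.2040 → capped at 1

0.674 ≤ PN ≤ 1.000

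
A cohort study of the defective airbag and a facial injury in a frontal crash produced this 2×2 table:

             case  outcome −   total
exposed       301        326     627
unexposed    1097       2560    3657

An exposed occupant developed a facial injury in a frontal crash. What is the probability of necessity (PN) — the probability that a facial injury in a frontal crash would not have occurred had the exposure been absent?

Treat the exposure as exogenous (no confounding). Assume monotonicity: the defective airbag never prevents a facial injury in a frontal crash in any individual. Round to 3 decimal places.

PN ≈ 0.375

p₁ = P(outcome | exposed) = 301/627 = 0.48006
p₀ = P(outcome | unexposed) = 1097/3657 = 0.29997
Under exogeneity and monotonicity, PN = (p₁ − p₀) / p₁.
PN = (0.48006 − 0.29997) / 0.48006 = 0.18009 / 0.48006 ≈ 0.3751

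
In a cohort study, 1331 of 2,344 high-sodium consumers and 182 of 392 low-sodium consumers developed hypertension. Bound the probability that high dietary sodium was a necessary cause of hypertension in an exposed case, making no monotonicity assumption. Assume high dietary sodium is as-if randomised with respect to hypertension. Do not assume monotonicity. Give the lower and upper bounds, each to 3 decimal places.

0.182 ≤ PN ≤ 0.943

p₁ = P(outcome | exposed) = 1331/2344 = 0.56783
p₀ = P(outcome | unexposed) = 182/392 = 0.46429
Under exogeneity alone the bounds on PN are max{0,(p₁−p₀)/p₁} ≤ PN ≤ min{1,(1−p₀)/p₁}.
  lower = (p₁ − p₀)/p₁ = 0.10355 / 0.56783 ≈ 0.1824
  upper = min{1, (1 − p₀)/p₁} = 0.53571 / 0.56783 ≈ 0.9434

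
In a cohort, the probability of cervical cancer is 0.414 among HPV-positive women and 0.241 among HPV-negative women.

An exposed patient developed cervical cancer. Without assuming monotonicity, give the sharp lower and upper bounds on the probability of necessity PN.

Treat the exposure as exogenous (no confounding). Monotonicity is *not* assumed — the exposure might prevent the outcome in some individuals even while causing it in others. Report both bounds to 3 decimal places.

0.418 ≤ PN ≤ 1.000

Let p₁ = 0.414, p₀ = 0.241.
Under exogeneity alone the bounds on PN are max{0,(p₁−p₀)/p₁} ≤ PN ≤ min{1,(1−p₀)/p₁}.
  lower = (p₁ − p₀)/p₁ = 0.173 / 0.414 ≈ 0.4179
  upper = min{1, (1 − p₀)/p₁} = 0.759 / 0.414 ≈ 1.8333 → capped at 1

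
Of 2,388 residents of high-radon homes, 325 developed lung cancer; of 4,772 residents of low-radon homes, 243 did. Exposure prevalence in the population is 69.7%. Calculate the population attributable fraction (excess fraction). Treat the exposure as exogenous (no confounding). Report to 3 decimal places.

p₁ = P(outcome | exposed) = 325/2388 = 0.1361
p₀ = P(outcome | unexposed) = 243/4772 = 0.050922
Overall risk P(Y=1) = π·p₁ + (1−π)·p₀ = 0.697×0.1361 + 0.303×0.050922 = 0.11029.
Under exogeneity, PAF = [P(Y=1) − p₀] / P(Y=1).
PAF = (0.11029 − 0.050922) / 0.11029 ≈ 0.5383

PAF ≈ 0.538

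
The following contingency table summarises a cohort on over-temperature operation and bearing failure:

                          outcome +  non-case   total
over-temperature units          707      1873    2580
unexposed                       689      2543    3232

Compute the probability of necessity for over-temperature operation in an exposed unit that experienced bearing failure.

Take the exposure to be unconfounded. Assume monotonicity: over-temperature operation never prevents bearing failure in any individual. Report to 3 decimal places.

p₁ = P(outcome | exposed) = 707/2580 = 0.27403
p₀ = P(outcome | unexposed) = 689/3232 = 0.21318
Under exogeneity and monotonicity, PN = (p₁ − p₀)/p₁.
PN = (0.27403 − 0.21318) / 0.27403 ≈ 0.2221

PN ≈ 0.222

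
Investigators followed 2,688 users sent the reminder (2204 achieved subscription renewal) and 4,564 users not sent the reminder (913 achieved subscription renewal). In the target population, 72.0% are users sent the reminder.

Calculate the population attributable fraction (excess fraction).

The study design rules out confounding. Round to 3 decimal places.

p₁ = P(outcome | exposed) = 2204/2688 = 0.81994
p₀ = P(outcome | unexposed) = 913/4564 = 0.20004
Overall risk P(Y=1) = π·p₁ + (1−π)·p₀ = 0.72×0.81994 + 0.28×0.20004 = 0.64637.
Under exogeneity, PAF = [P(Y=1) − p₀] / P(Y=1).
PAF = (0.64637 − 0.20004) / 0.64637 ≈ 0.6905

PAF ≈ 0.691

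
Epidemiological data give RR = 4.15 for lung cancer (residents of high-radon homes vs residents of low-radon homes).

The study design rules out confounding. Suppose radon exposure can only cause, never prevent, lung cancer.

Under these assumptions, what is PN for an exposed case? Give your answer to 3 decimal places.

Under exogeneity and monotonicity, PN = (RR − 1) / RR = 1 − 1/RR.
PN = (4.15 − 1) / 4.15 = 3.15 / 4.15 ≈ 0.7590

PN ≈ 0.759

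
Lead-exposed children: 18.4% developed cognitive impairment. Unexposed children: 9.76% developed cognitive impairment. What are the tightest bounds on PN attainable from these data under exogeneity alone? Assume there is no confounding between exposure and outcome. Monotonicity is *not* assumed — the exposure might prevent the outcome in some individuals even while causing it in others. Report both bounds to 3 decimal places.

0.470 ≤ PN ≤ 1.000

p₁ = 0.184, p₀ = 0.0976.
Under exogeneity alone the bounds on PN are max{0,(p₁−p₀)/p₁} ≤ PN ≤ min{1,(1−p₀)/p₁}.
  lower = (p₁ − p₀)/p₁ = 0.0864 / 0.184 ≈ 0.4696
  upper = min{1, (1 − p₀)/p₁} = 0.9024 / 0.184 ≈ 4.9043 → capped at 1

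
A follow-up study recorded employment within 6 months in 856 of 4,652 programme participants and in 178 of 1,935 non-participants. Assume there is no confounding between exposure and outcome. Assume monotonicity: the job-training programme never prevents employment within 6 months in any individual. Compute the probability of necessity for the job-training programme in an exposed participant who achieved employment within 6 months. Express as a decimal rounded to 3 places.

p₁ = P(outcome | exposed) = 856/4652 = 0.18401
p₀ = P(outcome | unexposed) = 178/1935 = 0.09199
Under exogeneity and monotonicity, PN = (p₁ − p₀) / p₁.
PN = (0.18401 − 0.09199) / 0.18401 = 0.092017 / 0.18401 ≈ 0.5001

PN ≈ 0.500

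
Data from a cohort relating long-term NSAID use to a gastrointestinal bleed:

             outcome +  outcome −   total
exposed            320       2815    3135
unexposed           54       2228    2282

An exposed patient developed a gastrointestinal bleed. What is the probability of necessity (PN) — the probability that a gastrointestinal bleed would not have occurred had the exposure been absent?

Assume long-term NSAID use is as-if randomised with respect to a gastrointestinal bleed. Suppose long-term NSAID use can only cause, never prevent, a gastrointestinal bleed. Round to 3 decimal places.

p₁ = P(outcome | exposed) = 320/3135 = 0.10207
p₀ = P(outcome | unexposed) = 54/2282 = 0.023663
Under exogeneity and monotonicity, PN = (p₁ − p₀)/p₁.
PN = (0.10207 − 0.023663) / 0.10207 ≈ 0.7682

PN ≈ 0.768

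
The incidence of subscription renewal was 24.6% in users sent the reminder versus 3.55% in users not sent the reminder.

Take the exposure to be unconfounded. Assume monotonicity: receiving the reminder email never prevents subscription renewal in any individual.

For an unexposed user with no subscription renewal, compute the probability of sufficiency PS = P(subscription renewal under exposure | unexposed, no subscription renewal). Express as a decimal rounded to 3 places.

PS ≈ 0.218

p₁ = 0.246, p₀ = 0.0355.
Under exogeneity and monotonicity, PS = (p₁ − p₀) / (1 − p₀).
PS = (0.246 − 0.0355) / (1 − 0.0355) = 0.2105 / 0.9645 ≈ 0.2182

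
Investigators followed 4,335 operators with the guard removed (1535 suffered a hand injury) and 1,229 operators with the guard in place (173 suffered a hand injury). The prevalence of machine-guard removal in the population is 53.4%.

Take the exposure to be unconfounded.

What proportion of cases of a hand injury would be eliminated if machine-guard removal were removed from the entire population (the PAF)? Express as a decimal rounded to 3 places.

p₁ = P(outcome | exposed) = 1535/4335 = 0.35409
p₀ = P(outcome | unexposed) = 173/1229 = 0.14076
Overall risk P(Y=1) = π·p₁ + (1−π)·p₀ = 0.534×0.35409 + 0.466×0.14076 = 0.25468.
Under exogeneity, PAF = [P(Y=1) − p₀] / P(Y=1).
PAF = (0.25468 − 0.14076) / 0.25468 ≈ 0.4473

PAF ≈ 0.447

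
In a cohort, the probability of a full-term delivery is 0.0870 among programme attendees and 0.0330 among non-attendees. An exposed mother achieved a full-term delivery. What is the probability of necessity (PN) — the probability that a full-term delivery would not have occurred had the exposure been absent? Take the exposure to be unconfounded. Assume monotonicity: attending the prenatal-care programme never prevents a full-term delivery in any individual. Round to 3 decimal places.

PN ≈ 0.621

Let p₁ = 0.087, p₀ = 0.033.
Under exogeneity and monotonicity, PN = (p₁ − p₀) / p₁.
PN = (0.087 − 0.033) / 0.087 = 0.054 / 0.087 ≈ 0.6207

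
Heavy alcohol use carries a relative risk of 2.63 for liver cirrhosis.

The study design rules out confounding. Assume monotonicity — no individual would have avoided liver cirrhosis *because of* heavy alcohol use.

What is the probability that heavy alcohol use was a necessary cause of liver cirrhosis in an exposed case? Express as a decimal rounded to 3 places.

Under exogeneity and monotonicity, PN = (RR − 1) / RR = 1 − 1/RR.
PN = (2.63 − 1) / 2.63 = 1.63 / 2.63 ≈ 0.6198

PN ≈ 0.620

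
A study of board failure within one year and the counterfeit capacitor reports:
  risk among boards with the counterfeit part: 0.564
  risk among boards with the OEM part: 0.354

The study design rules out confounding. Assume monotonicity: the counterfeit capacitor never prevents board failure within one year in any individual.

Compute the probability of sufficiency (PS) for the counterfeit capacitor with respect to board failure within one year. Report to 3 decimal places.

Let p₁ = 0.564, p₀ = 0.354.
Under exogeneity and monotonicity, PS = (p₁ − p₀) / (1 − p₀).
PS = (0.564 − 0.354) / (1 − 0.354) = 0.21 / 0.646 ≈ 0.3251

PS ≈ 0.325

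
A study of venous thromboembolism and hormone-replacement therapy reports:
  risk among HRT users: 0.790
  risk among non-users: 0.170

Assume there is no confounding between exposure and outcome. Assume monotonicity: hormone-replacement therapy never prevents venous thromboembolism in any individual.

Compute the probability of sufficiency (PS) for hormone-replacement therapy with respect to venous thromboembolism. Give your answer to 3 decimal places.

Let p₁ = 0.79, p₀ = 0.17.
Under exogeneity and monotonicity, PS = (p₁ − p₀) / (1 − p₀).
PS = (0.79 − 0.17) / (1 − 0.17) = 0.62 / 0.83 ≈ 0.7470

PS ≈ 0.747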